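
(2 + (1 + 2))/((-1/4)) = -20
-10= -10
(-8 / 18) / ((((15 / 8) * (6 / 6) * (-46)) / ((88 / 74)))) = 704 / 114885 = 0.01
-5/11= -0.45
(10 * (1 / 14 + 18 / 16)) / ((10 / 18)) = 603 / 28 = 21.54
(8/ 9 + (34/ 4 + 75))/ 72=1519/ 1296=1.17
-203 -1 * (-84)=-119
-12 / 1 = -12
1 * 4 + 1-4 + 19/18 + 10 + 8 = 20.06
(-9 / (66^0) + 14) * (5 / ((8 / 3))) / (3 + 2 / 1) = 15 / 8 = 1.88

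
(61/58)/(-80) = -61/4640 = -0.01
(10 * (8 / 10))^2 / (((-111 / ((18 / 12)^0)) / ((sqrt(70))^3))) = -4480 * sqrt(70) / 111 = -337.68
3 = 3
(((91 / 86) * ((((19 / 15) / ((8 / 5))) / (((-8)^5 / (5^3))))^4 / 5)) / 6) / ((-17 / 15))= -2895315185546875 / 1118464167268778250992615424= -0.00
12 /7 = 1.71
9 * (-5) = -45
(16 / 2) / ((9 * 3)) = 8 / 27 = 0.30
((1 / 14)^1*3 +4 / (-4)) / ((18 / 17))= -187 / 252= -0.74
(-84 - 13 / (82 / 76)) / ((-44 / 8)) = 716 / 41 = 17.46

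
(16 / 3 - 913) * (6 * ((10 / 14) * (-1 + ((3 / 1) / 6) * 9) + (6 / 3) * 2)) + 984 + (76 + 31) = -34308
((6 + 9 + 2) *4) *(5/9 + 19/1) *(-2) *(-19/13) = 454784/117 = 3887.04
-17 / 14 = -1.21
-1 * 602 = -602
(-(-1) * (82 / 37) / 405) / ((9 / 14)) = 1148 / 134865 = 0.01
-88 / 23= -3.83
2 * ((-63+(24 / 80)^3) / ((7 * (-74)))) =62973 / 259000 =0.24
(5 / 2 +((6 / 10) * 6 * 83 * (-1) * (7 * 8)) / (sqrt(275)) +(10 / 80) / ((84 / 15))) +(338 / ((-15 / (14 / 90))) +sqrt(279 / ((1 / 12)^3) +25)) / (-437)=-83664 * sqrt(11) / 275- sqrt(482137) / 437 +167190859 / 66074400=-1008.08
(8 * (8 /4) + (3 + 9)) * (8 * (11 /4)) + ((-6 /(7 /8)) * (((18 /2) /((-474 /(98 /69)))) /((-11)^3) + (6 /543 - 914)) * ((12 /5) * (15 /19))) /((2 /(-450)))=-155517265547542664 /58218793171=-2671255.40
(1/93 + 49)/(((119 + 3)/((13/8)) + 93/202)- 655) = -11969308/141515217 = -0.08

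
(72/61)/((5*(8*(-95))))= -9/28975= -0.00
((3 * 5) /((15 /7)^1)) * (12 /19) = 84 /19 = 4.42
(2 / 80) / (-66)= -1 / 2640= -0.00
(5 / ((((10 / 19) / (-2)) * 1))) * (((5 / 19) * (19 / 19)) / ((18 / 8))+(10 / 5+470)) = -80732 / 9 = -8970.22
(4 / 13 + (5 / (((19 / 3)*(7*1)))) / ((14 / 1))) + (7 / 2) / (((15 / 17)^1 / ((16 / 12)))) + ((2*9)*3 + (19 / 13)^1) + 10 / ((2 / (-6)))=33839453 / 1089270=31.07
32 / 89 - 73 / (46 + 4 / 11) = -55147 / 45390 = -1.21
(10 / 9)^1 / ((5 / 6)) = 4 / 3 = 1.33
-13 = -13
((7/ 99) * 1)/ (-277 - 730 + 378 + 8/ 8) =-7/ 62172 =-0.00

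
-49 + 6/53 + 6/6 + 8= -2114/53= -39.89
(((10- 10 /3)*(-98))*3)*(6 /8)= -1470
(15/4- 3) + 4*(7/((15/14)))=26.88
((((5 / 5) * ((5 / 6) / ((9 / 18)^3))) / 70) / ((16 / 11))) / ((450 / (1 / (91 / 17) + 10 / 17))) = 0.00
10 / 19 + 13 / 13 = 29 / 19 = 1.53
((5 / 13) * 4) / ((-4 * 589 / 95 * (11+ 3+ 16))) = -5 / 2418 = -0.00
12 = 12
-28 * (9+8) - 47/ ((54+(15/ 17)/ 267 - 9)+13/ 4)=-476.97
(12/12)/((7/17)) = 17/7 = 2.43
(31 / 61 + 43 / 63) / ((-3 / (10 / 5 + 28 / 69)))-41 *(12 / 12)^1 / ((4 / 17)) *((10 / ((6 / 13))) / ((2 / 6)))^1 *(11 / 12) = -132159454141 / 12728016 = -10383.35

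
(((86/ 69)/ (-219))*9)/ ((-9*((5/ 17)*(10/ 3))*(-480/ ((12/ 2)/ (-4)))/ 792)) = 24123/ 1679000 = 0.01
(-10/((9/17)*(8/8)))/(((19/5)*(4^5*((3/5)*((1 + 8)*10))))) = -425/4727808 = -0.00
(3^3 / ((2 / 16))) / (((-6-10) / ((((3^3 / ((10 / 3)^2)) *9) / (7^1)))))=-59049 / 1400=-42.18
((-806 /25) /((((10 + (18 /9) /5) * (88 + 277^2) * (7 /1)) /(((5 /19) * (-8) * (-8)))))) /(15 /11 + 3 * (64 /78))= -10912 /429885659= -0.00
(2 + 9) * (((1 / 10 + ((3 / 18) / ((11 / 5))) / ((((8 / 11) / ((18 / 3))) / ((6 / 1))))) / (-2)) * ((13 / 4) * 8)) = -11011 / 20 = -550.55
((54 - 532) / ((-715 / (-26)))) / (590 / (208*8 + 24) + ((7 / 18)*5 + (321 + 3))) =-7261776 / 136319095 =-0.05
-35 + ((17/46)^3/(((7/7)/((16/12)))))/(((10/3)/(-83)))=-8924679/243340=-36.68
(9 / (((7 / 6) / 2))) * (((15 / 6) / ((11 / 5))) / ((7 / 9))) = 12150 / 539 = 22.54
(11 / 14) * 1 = 11 / 14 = 0.79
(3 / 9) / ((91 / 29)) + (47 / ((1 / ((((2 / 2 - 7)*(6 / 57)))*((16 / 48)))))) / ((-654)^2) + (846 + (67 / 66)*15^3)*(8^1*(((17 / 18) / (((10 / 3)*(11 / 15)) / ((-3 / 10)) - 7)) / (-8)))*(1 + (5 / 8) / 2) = 18615712922805533 / 53233677072576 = 349.70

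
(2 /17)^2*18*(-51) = -216 /17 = -12.71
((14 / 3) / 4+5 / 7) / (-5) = -79 / 210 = -0.38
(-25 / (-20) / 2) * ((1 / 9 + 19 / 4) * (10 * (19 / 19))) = 4375 / 144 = 30.38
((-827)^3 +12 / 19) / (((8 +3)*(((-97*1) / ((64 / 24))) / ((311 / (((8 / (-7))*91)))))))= -3342185249515 / 790647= -4227152.26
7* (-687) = -4809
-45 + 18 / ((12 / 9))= -63 / 2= -31.50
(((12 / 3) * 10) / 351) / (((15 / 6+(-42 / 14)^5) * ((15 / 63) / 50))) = -5600 / 56277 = -0.10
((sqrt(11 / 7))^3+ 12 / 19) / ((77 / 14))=24 / 209+ 2 * sqrt(77) / 49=0.47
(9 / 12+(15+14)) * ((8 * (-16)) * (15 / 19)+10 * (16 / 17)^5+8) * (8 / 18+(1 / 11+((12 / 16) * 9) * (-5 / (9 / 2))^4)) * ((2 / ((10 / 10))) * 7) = -148919441319572 / 385616457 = -386185.39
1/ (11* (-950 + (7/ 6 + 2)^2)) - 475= -176808811/ 372229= -475.00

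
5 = 5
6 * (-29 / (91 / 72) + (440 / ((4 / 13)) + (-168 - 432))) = 440652 / 91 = 4842.33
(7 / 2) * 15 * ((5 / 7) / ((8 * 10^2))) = 0.05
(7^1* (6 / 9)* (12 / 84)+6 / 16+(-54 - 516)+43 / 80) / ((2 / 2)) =-136421 / 240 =-568.42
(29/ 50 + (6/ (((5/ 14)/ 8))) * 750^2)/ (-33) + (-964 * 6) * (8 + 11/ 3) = -3891342029/ 1650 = -2358389.11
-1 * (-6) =6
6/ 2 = 3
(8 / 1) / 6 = 1.33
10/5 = 2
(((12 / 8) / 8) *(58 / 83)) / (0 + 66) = 29 / 14608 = 0.00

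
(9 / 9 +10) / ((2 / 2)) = 11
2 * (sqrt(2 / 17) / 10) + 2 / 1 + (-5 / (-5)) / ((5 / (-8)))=sqrt(34) / 85 + 2 / 5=0.47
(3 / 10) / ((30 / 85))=17 / 20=0.85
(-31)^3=-29791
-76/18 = -4.22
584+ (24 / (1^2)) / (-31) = 18080 / 31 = 583.23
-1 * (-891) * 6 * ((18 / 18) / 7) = 5346 / 7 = 763.71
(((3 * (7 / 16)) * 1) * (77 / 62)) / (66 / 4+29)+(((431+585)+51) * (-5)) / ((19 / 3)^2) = -309517329 / 2327728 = -132.97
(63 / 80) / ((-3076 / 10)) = -63 / 24608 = -0.00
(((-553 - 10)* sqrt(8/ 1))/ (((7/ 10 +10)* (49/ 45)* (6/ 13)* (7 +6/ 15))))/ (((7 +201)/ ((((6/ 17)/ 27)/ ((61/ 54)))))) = -633375* sqrt(2)/ 402337334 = -0.00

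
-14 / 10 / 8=-7 / 40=-0.18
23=23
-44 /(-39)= 44 /39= 1.13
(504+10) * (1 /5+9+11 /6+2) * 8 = 803896 /15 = 53593.07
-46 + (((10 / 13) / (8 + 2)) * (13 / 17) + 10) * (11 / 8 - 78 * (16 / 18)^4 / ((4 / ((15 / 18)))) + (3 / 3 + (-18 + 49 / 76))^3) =-12638802803387 / 286327872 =-44141.01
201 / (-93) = -67 / 31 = -2.16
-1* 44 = -44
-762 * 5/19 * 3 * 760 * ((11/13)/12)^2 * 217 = -83365975/169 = -493289.79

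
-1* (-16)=16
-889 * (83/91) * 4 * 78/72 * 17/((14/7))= -179197/6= -29866.17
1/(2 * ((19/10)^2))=0.14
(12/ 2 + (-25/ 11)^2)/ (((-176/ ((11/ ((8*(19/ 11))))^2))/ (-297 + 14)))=4205663/ 369664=11.38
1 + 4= 5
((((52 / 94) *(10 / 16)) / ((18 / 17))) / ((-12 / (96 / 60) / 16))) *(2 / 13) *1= -136 / 1269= -0.11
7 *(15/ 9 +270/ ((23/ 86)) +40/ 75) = 814471/ 115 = 7082.36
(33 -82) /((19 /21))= -1029 /19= -54.16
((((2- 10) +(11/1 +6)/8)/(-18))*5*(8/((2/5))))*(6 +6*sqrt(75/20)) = 1175/6 +1175*sqrt(15)/12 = 575.06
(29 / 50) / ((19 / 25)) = 29 / 38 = 0.76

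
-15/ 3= -5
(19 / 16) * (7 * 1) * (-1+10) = 1197 / 16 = 74.81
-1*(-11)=11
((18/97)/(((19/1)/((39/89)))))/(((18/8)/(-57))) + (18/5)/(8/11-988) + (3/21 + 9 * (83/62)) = 102394679531/8476958525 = 12.08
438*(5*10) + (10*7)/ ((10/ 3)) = 21921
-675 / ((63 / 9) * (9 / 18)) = -192.86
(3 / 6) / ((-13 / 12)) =-6 / 13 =-0.46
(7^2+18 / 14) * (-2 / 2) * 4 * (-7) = 1408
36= 36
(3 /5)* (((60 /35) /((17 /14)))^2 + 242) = 211542 /1445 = 146.40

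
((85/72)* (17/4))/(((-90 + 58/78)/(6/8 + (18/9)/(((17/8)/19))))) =-1400035/1336704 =-1.05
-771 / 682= -1.13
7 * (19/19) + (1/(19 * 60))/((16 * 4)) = 510721/72960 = 7.00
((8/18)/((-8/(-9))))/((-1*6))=-1/12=-0.08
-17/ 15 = -1.13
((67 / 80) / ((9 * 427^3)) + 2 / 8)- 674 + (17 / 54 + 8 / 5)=-671.84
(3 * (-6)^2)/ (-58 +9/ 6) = -216/ 113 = -1.91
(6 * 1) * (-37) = -222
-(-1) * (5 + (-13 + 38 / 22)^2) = 15981 / 121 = 132.07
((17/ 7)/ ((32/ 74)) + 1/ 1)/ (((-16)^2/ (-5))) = -0.13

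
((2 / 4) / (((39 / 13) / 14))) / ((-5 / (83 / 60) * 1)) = -581 / 900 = -0.65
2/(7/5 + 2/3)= 30/31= 0.97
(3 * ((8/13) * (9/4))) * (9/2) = 243/13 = 18.69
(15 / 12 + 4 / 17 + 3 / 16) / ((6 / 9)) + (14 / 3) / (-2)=287 / 1632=0.18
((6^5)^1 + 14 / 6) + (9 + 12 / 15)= 116822 / 15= 7788.13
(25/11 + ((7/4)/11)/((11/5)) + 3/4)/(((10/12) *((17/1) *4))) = 2247/41140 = 0.05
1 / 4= 0.25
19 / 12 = 1.58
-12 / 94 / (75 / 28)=-56 / 1175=-0.05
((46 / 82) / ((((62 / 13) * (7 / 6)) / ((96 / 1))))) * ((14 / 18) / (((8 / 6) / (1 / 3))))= 1.88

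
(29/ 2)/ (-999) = -29/ 1998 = -0.01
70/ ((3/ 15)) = 350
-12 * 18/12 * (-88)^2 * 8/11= -101376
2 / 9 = 0.22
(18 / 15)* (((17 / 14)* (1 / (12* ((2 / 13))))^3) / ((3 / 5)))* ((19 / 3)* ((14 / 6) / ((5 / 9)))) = 709631 / 69120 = 10.27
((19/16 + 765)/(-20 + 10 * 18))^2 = 150283081/6553600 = 22.93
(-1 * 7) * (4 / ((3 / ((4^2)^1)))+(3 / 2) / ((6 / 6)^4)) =-959 / 6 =-159.83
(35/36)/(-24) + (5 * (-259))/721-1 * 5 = -608405/88992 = -6.84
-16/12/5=-4/15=-0.27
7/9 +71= 646/9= 71.78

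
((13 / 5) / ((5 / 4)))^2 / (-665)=-2704 / 415625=-0.01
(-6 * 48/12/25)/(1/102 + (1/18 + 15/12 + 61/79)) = -1160352/2523175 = -0.46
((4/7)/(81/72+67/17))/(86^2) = 136/8917727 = 0.00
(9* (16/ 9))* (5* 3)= 240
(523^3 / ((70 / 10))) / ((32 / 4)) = 143055667 / 56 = 2554565.48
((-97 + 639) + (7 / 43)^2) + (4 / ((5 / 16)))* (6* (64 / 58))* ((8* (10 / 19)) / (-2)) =370451961 / 1018799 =363.62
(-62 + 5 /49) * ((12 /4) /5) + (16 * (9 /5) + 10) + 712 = 174847 /245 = 713.66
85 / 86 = 0.99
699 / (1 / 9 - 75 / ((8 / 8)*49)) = -308259 / 626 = -492.43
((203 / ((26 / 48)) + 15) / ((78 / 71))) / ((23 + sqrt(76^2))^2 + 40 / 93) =11152467 / 308098154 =0.04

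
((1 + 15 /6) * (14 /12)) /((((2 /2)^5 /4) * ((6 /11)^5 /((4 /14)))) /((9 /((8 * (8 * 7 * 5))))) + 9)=7891499 /37714788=0.21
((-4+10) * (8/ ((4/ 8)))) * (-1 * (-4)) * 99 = 38016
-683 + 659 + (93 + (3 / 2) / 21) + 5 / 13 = 12641 / 182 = 69.46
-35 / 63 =-5 / 9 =-0.56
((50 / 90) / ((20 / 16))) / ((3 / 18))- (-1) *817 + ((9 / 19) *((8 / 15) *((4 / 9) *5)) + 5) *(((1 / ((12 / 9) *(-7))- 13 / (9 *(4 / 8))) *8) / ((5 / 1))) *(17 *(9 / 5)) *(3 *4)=-17894501 / 1995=-8969.67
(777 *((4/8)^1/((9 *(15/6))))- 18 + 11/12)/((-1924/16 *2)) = -11/14430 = -0.00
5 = 5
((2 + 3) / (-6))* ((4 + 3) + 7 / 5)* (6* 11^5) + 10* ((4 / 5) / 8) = -6764141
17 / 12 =1.42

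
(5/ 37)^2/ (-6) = -25/ 8214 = -0.00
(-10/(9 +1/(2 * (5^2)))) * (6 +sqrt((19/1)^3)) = -9500 * sqrt(19)/451- 3000/451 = -98.47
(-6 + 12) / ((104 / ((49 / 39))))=49 / 676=0.07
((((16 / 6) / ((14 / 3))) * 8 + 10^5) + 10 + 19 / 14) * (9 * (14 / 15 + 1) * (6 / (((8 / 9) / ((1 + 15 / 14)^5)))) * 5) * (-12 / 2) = -202391126685141669 / 15059072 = -13439813999.50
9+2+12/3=15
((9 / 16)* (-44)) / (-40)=99 / 160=0.62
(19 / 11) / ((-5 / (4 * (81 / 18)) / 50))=-3420 / 11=-310.91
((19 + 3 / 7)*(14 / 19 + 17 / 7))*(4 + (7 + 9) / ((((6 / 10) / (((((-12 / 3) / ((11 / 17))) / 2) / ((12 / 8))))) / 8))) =-2469107744 / 92169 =-26788.92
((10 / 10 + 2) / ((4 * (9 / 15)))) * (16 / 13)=20 / 13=1.54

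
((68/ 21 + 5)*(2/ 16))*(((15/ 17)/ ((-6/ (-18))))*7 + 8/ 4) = 60377/ 2856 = 21.14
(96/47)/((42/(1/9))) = 0.01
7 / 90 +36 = 3247 / 90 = 36.08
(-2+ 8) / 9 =0.67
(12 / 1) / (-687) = -4 / 229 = -0.02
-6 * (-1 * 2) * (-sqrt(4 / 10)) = -12 * sqrt(10) / 5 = -7.59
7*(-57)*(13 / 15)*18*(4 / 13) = -9576 / 5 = -1915.20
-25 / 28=-0.89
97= 97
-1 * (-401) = 401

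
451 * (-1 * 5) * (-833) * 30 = 56352450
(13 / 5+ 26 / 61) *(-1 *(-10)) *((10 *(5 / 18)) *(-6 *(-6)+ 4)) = 1846000 / 549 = 3362.48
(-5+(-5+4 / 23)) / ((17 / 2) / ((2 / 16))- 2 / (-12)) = -1356 / 9407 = -0.14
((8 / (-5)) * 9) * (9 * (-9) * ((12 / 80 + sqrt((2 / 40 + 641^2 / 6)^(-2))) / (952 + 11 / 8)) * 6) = 29749568544 / 27015445475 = 1.10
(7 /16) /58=7 /928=0.01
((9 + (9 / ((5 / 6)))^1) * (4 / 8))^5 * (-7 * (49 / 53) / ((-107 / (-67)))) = -218547023367519 / 567100000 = -385376.52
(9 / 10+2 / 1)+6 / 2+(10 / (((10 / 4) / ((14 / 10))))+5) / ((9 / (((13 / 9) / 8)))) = 3961 / 648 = 6.11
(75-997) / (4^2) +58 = 3 / 8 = 0.38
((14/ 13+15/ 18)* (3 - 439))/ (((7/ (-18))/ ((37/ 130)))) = 3605502/ 5915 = 609.55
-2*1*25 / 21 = -50 / 21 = -2.38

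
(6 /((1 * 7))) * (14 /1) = 12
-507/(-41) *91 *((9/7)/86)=16.82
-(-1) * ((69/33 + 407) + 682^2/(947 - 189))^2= 18178984197124/17380561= 1045937.71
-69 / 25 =-2.76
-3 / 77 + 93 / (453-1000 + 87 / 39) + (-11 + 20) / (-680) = -41329173 / 185406760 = -0.22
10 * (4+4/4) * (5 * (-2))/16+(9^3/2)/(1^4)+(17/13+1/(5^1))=87037/260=334.76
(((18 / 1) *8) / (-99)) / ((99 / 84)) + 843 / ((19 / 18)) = 5499650 / 6897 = 797.40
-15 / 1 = -15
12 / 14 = 6 / 7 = 0.86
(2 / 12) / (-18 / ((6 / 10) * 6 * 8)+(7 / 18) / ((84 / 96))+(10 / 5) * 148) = 12 / 21299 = 0.00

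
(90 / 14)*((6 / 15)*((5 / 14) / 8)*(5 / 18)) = 25 / 784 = 0.03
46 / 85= 0.54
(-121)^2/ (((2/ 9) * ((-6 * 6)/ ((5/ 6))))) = -73205/ 48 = -1525.10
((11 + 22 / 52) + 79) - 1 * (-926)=26427 / 26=1016.42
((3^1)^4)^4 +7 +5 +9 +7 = 43046749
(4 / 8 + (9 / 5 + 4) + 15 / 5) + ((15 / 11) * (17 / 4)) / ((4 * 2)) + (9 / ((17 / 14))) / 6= 336891 / 29920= 11.26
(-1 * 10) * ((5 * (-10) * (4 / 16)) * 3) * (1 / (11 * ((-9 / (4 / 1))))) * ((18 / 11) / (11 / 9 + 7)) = -3.02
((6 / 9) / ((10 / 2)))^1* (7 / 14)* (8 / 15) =8 / 225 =0.04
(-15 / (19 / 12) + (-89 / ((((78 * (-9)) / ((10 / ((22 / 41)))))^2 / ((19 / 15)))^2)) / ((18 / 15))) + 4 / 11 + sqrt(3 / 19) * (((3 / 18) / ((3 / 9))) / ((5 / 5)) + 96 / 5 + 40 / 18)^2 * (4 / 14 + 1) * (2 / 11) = -33234567049798406311 / 3648098449621825056 + 3892729 * sqrt(57) / 658350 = 35.53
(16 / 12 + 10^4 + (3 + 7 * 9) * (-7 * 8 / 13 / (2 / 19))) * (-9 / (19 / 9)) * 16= -122997312 / 247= -497964.83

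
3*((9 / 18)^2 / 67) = 0.01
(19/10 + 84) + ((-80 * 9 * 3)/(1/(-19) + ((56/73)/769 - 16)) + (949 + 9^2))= 71362916813/57069070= 1250.47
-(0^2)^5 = 0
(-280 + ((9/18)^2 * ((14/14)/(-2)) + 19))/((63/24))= -2089/21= -99.48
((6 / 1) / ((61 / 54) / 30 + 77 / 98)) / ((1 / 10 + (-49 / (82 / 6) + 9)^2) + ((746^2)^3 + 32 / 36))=1470538800 / 34781836279678702190556719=0.00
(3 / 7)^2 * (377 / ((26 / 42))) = 783 / 7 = 111.86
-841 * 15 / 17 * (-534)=6736410 / 17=396259.41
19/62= 0.31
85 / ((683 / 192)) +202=154286 / 683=225.89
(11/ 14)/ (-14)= -11/ 196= -0.06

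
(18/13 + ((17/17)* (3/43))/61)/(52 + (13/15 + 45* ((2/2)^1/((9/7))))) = 708795/44942482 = 0.02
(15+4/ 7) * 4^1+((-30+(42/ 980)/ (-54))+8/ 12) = 41519/ 1260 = 32.95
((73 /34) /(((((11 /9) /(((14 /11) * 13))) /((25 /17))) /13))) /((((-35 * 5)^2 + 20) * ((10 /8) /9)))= 1036308 /7937963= 0.13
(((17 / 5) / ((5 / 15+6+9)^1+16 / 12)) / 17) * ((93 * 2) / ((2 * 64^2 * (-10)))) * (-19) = 0.00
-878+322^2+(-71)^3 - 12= -255117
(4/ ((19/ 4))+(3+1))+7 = 225/ 19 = 11.84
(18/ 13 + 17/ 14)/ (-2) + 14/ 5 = 2731/ 1820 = 1.50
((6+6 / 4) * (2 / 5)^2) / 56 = 3 / 140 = 0.02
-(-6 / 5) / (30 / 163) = 163 / 25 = 6.52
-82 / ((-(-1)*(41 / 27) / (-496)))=26784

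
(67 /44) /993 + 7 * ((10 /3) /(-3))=-1019279 /131076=-7.78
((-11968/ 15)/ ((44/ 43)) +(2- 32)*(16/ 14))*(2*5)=-8140.19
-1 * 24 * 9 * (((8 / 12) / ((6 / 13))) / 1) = -312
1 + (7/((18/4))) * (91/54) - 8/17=13016/4131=3.15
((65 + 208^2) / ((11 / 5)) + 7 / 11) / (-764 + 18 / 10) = -1083260 / 41921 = -25.84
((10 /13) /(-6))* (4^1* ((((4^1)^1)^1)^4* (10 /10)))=-5120 /39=-131.28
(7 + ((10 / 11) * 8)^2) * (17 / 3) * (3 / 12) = 123199 / 1452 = 84.85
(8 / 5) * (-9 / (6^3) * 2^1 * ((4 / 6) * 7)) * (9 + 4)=-364 / 45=-8.09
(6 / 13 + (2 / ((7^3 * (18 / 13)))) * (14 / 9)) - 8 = -388624 / 51597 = -7.53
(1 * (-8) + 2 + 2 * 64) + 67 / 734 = 89615 / 734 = 122.09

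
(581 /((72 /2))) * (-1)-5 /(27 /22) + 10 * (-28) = -32423 /108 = -300.21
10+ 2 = 12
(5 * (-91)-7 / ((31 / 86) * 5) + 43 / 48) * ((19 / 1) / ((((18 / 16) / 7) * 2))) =-453188323 / 16740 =-27072.18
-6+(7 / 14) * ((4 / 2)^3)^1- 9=-11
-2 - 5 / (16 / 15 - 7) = -1.16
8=8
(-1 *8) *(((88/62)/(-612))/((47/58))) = 5104/222921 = 0.02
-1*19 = -19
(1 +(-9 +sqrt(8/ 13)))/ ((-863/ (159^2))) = 202248/ 863 - 50562*sqrt(26)/ 11219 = 211.37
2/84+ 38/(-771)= -275/10794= -0.03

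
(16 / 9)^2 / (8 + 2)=128 / 405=0.32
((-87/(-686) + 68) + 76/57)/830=142949/1708140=0.08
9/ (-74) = -9/ 74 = -0.12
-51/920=-0.06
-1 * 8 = -8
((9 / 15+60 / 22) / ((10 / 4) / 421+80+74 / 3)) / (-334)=-231129 / 2428541555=-0.00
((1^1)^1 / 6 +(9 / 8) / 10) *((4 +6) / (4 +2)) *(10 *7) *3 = 2345 / 24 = 97.71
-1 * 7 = -7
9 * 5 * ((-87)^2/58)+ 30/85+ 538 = 217969/34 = 6410.85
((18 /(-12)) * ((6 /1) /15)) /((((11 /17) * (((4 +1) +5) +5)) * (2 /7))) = -119 /550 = -0.22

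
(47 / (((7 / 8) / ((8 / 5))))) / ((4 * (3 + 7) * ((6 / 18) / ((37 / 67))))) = 41736 / 11725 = 3.56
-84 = -84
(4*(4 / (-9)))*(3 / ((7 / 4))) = -64 / 21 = -3.05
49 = 49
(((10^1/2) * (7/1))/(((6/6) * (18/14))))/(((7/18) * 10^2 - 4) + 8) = 245/386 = 0.63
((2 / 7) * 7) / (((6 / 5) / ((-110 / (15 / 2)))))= -220 / 9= -24.44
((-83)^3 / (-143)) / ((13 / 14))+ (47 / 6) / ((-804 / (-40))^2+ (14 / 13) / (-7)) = 12608272338152 / 2927997501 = 4306.11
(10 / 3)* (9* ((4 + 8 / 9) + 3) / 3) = 710 / 9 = 78.89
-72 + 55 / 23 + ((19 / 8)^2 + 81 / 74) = -3424341 / 54464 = -62.87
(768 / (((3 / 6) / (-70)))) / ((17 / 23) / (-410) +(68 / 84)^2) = -447135897600 / 2717773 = -164522.90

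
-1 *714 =-714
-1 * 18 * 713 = -12834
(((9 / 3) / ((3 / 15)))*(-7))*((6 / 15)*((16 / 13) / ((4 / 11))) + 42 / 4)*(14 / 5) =-226527 / 65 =-3485.03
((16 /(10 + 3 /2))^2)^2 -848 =-236256592 /279841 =-844.25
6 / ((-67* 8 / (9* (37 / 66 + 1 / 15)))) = -1863 / 29480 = -0.06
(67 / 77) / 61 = 67 / 4697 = 0.01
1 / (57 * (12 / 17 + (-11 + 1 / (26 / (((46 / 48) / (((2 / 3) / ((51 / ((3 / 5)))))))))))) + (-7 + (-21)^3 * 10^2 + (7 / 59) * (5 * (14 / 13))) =-1601925292402919 / 1729742235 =-926106.36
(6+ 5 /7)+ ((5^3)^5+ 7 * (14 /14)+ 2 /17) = 3631591798521 /119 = 30517578138.83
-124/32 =-3.88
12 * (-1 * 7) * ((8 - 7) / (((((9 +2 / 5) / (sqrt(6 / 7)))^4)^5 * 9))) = -7688671875000000000000 / 111645061901724298056602371105742792390407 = -0.00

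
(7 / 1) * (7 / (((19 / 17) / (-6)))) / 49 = -102 / 19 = -5.37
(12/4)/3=1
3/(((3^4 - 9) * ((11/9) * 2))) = 0.02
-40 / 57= -0.70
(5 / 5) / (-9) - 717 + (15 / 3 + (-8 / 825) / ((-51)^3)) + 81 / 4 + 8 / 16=-302642151043 / 437748300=-691.36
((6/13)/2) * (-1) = -3/13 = -0.23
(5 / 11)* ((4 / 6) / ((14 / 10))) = 50 / 231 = 0.22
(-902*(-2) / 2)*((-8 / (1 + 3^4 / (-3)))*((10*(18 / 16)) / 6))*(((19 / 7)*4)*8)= 4113120 / 91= 45199.12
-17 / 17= -1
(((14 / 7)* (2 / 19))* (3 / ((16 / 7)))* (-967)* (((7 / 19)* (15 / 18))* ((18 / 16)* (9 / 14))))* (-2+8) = -8224335 / 23104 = -355.97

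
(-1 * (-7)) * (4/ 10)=14/ 5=2.80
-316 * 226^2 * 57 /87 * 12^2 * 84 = -3709363037184 /29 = -127909070247.72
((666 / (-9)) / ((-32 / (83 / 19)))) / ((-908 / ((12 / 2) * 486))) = -2238759 / 69008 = -32.44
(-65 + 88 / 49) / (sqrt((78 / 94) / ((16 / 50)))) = -6194 * sqrt(3666) / 9555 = -39.25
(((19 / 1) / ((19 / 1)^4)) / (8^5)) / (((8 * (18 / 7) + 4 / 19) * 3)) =7 / 98088124416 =0.00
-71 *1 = -71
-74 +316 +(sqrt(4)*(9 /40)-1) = 4829 /20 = 241.45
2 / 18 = 1 / 9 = 0.11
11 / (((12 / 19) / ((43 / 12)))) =8987 / 144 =62.41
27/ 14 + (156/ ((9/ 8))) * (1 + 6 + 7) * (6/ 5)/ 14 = 11783/ 70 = 168.33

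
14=14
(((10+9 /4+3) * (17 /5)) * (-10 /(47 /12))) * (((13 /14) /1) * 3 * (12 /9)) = -161772 /329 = -491.71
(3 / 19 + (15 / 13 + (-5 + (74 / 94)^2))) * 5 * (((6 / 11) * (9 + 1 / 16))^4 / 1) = -18733930877503125 / 2045047383808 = -9160.63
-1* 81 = -81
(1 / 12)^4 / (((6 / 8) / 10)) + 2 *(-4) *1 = -62203 / 7776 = -8.00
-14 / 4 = -7 / 2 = -3.50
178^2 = 31684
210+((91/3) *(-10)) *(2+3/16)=-10885/24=-453.54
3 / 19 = 0.16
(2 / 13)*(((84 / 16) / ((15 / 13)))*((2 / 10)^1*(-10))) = -7 / 5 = -1.40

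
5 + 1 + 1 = 7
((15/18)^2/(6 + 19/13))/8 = 325/27936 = 0.01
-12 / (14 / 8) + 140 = 133.14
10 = 10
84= 84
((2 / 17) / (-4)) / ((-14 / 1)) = 1 / 476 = 0.00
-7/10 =-0.70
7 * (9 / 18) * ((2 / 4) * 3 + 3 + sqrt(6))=24.32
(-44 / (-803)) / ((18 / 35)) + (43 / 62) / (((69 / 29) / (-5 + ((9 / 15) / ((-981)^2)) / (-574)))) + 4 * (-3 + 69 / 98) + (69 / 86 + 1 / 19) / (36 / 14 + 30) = -656598622772167252717 / 62483592342413644920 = -10.51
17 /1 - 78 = -61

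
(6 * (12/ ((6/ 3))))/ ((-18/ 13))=-26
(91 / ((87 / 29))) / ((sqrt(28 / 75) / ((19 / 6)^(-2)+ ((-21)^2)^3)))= 670834010535*sqrt(21) / 722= 4257822205.02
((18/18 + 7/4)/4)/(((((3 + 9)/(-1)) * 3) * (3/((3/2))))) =-11/1152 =-0.01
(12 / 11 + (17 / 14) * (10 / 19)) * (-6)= -15186 / 1463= -10.38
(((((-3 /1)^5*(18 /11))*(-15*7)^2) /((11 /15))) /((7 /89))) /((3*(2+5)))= -437946750 /121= -3619394.63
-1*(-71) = 71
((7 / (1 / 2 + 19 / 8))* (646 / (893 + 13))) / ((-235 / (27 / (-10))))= 81396 / 4080775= 0.02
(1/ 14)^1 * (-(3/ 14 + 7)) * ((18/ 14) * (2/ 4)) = -909/ 2744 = -0.33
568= 568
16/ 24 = 2/ 3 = 0.67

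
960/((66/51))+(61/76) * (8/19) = 2947102/3971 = 742.16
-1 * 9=-9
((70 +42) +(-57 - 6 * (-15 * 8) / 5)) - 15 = 184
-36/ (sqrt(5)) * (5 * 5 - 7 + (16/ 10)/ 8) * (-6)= 19656 * sqrt(5)/ 25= 1758.09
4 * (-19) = -76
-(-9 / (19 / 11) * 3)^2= -88209 / 361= -244.35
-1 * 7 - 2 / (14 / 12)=-61 / 7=-8.71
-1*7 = -7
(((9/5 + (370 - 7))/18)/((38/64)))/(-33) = -512/495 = -1.03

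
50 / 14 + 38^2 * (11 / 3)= 111263 / 21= 5298.24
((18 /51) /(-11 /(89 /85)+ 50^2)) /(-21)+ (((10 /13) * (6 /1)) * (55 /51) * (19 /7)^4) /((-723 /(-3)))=31761838319318 /28333657089465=1.12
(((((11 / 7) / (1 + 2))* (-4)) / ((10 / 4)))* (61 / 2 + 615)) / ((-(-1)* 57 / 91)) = -738452 / 855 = -863.69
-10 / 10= -1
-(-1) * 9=9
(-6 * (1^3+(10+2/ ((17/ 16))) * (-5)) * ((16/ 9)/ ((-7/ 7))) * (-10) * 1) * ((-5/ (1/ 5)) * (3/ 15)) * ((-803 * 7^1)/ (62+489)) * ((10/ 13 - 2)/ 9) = -43460.54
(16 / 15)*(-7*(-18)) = 672 / 5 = 134.40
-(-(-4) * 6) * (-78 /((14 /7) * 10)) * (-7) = -3276 /5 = -655.20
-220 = -220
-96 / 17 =-5.65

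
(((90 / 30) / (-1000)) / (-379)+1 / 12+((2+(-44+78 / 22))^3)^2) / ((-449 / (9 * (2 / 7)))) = -19539971397654766625397 / 1055139074258500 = -18518858.67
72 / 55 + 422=423.31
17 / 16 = 1.06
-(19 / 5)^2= -361 / 25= -14.44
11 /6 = 1.83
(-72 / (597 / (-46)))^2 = 1218816 / 39601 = 30.78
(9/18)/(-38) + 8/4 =151/76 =1.99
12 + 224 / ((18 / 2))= 332 / 9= 36.89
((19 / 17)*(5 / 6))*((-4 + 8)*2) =380 / 51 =7.45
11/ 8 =1.38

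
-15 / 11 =-1.36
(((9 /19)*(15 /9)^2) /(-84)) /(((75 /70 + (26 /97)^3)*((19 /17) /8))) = -1551544100 /15092860197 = -0.10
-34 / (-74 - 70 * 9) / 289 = 1 / 5984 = 0.00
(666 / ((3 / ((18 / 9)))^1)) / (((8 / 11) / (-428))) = -261294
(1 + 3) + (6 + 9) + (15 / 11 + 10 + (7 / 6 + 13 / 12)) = 1435 / 44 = 32.61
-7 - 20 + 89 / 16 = -21.44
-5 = -5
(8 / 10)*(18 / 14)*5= 36 / 7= 5.14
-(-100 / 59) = 100 / 59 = 1.69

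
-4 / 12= -1 / 3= -0.33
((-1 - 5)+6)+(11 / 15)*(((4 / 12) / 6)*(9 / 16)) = 11 / 480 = 0.02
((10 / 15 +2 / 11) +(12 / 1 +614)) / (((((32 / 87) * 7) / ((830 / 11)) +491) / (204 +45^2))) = 554922946290 / 195016657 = 2845.52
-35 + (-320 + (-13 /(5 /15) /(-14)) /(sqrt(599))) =-355 + 39 * sqrt(599) /8386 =-354.89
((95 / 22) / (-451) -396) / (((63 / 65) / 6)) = -255398455 / 104181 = -2451.49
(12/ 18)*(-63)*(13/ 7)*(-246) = 19188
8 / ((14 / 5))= 20 / 7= 2.86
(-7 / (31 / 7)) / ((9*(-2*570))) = 49 / 318060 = 0.00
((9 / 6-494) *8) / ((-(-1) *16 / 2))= -492.50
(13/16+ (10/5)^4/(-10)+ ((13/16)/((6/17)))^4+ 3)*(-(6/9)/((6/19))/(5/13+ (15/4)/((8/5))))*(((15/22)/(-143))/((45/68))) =4155978349951/24604806758400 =0.17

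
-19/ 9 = -2.11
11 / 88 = 1 / 8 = 0.12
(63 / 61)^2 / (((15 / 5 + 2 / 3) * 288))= 1323 / 1309792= 0.00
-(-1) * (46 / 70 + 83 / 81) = 4768 / 2835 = 1.68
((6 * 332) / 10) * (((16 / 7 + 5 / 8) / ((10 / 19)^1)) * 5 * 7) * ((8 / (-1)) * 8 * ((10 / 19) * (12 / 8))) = -1948176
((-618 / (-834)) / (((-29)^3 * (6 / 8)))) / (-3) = 412 / 30510639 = 0.00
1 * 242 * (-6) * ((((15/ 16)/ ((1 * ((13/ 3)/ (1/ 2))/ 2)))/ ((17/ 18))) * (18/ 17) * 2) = -2646270/ 3757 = -704.36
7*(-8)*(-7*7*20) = 54880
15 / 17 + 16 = 287 / 17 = 16.88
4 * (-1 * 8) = -32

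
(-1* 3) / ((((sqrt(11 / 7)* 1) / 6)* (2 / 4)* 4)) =-9* sqrt(77) / 11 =-7.18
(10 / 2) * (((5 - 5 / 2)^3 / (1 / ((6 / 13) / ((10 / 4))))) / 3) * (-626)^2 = 1884019.23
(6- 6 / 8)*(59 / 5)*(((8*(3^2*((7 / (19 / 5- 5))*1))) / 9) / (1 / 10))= -28910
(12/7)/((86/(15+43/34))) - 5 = -3418/731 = -4.68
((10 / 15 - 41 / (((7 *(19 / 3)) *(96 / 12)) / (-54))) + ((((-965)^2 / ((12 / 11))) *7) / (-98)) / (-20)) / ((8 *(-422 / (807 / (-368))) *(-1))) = -10494610249 / 5287518208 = -1.98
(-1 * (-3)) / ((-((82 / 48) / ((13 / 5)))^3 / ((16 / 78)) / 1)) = -18690048 / 8615125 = -2.17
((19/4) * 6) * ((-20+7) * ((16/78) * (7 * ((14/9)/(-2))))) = 3724/9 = 413.78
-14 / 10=-7 / 5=-1.40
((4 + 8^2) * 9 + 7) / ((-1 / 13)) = -8047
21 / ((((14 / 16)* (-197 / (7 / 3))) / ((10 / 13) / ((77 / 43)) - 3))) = 20584 / 28171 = 0.73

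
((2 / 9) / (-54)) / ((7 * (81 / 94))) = -94 / 137781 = -0.00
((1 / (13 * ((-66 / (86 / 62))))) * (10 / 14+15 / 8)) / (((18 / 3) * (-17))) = 6235 / 151927776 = 0.00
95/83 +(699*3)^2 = 364985042/83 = 4397410.14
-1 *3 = -3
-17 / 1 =-17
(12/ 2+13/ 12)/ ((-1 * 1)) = -85/ 12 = -7.08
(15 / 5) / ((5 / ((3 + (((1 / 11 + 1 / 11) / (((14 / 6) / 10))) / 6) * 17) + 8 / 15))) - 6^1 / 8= 20749 / 7700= 2.69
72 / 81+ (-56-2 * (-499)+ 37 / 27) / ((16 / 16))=25495 / 27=944.26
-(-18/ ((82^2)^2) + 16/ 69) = -361696787/ 1559820072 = -0.23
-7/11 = -0.64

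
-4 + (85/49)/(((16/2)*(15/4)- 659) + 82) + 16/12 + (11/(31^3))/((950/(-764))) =-2.67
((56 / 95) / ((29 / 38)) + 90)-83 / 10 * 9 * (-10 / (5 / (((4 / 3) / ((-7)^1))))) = 12650 / 203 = 62.32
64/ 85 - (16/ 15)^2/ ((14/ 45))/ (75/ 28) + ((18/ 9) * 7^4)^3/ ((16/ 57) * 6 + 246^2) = 3353050702202314/ 1832551125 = 1829717.41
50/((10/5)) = 25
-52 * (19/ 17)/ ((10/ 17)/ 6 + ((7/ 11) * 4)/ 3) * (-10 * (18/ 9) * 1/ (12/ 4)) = 217360/ 531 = 409.34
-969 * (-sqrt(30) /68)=57 * sqrt(30) /4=78.05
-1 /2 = -0.50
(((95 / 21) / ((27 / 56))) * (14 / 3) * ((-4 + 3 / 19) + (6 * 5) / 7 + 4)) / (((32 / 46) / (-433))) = -9809615 / 81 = -121106.36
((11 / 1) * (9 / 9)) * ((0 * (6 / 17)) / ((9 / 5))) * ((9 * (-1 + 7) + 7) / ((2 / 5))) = 0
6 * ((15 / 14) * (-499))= -3207.86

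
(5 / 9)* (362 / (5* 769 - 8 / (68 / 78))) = 30770 / 586881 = 0.05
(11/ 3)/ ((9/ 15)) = 6.11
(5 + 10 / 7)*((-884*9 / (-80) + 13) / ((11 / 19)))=384579 / 308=1248.63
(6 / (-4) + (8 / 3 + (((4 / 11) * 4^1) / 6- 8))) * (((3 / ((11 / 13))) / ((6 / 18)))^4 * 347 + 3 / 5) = -29271674.10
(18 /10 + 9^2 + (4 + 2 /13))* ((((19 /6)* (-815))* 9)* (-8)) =210050928 /13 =16157763.69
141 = 141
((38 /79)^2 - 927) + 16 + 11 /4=-22667777 /24964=-908.02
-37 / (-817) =37 / 817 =0.05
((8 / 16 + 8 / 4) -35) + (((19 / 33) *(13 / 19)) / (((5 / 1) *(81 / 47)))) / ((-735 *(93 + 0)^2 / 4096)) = -5522502861187 / 169923010950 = -32.50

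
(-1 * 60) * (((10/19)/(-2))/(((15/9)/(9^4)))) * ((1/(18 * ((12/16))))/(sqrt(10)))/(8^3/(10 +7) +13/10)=1487160 * sqrt(10)/101479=46.34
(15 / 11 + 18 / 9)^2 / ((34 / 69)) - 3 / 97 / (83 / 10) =760382091 / 33121814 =22.96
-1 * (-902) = 902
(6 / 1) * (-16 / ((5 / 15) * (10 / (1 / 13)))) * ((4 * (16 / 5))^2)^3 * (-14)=138538465099776 / 1015625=136407104.10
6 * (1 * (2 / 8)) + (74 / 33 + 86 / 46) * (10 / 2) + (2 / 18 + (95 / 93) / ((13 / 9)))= 41987591 / 1835262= 22.88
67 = 67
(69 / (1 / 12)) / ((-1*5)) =-828 / 5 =-165.60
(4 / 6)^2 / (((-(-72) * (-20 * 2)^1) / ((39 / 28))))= -0.00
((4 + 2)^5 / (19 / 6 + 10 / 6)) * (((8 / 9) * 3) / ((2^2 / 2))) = 62208 / 29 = 2145.10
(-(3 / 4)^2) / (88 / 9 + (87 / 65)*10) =-1053 / 43360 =-0.02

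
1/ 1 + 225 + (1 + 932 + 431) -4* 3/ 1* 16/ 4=1542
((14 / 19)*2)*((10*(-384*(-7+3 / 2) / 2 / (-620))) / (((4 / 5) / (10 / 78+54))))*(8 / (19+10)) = -104030080 / 222053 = -468.49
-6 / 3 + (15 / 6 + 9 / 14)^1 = 8 / 7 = 1.14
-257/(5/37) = -9509/5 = -1901.80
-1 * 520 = -520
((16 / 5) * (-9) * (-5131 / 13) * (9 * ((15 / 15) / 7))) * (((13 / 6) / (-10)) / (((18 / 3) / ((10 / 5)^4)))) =-211104 / 25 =-8444.16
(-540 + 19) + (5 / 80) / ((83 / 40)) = -86481 / 166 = -520.97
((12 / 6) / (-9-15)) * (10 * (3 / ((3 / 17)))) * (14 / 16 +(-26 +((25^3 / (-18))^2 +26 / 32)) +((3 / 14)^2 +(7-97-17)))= -10673013.40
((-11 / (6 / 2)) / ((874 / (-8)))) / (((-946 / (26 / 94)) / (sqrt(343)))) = -182*sqrt(7) / 2649531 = -0.00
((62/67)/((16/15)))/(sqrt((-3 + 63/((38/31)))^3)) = 2945*sqrt(69882)/302118276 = 0.00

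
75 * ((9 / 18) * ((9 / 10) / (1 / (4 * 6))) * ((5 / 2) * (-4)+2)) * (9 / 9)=-6480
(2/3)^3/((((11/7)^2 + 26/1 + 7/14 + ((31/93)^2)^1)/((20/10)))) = 1568/76947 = 0.02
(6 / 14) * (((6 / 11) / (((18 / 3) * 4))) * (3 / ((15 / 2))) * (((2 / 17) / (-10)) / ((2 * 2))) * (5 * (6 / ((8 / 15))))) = -27 / 41888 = -0.00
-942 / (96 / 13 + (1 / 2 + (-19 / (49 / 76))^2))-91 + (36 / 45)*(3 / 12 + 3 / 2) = -8267399476 / 91176235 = -90.67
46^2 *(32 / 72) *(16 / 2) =67712 / 9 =7523.56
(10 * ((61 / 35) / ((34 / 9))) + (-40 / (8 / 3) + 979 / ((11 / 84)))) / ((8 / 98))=1554714 / 17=91453.76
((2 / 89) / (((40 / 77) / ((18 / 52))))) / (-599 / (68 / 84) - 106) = -11781 / 665552680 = -0.00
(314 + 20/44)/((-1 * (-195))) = 1153/715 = 1.61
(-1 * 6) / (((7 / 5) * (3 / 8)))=-80 / 7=-11.43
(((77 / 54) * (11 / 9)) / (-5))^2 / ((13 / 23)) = 16500407 / 76763700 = 0.21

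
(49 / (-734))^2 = 2401 / 538756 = 0.00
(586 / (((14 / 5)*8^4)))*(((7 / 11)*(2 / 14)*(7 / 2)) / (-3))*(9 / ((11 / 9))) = -39555 / 991232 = -0.04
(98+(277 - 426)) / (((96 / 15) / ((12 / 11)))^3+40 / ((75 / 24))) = -172125 / 724672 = -0.24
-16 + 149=133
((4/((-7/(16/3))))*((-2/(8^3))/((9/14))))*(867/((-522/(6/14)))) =-289/21924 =-0.01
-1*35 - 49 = -84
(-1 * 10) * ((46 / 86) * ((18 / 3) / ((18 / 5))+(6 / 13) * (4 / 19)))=-300610 / 31863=-9.43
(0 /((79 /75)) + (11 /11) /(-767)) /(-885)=1 /678795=0.00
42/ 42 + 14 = 15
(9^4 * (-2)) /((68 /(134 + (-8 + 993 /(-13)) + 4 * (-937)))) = 315446319 /442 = 713679.45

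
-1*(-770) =770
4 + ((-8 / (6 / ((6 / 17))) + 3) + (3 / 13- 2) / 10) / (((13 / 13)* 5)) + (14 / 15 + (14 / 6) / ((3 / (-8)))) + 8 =714211 / 99450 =7.18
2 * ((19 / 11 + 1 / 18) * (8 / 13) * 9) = 2824 / 143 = 19.75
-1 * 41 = -41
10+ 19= 29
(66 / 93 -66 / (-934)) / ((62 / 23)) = 0.29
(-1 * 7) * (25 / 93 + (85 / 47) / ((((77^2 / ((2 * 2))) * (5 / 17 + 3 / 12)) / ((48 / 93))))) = -258873035 / 136982769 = -1.89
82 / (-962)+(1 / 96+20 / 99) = 193825 / 1523808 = 0.13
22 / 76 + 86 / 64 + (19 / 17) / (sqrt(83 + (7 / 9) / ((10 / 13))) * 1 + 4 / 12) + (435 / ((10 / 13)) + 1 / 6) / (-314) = -705399295 / 4084466784 + 19 * sqrt(75610) / 42789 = -0.05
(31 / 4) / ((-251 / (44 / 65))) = -341 / 16315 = -0.02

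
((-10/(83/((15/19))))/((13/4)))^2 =360000/420291001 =0.00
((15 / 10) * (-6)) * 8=-72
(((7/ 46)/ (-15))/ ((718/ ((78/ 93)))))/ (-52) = 7/ 30716040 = 0.00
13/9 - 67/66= 85/198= 0.43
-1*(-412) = 412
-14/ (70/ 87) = -87/ 5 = -17.40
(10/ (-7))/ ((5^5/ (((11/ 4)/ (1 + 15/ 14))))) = -11/ 18125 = -0.00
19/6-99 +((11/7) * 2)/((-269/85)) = -1093945/11298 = -96.83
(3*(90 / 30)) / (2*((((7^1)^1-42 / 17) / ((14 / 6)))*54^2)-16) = 153 / 192184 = 0.00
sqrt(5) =2.24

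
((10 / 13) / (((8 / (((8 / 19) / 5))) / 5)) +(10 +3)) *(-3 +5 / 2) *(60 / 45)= -6442 / 741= -8.69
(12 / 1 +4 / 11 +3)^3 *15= 72402135 / 1331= 54396.80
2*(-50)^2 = 5000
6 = 6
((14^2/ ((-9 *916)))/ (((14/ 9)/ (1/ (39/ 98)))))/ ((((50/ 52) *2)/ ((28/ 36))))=-2401/ 154575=-0.02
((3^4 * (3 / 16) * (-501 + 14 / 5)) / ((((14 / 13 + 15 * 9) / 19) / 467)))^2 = 4875146488513747082169 / 20027910400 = 243417630254.31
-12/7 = -1.71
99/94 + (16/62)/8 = 3163/2914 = 1.09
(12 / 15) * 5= 4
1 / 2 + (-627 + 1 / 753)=-943507 / 1506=-626.50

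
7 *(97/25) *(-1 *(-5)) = 679/5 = 135.80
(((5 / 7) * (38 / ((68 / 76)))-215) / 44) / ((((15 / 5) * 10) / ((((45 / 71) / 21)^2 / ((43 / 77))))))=-329625 / 1444508632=-0.00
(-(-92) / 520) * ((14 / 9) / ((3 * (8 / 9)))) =161 / 1560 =0.10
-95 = -95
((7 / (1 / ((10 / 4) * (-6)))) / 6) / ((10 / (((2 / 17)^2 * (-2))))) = 0.05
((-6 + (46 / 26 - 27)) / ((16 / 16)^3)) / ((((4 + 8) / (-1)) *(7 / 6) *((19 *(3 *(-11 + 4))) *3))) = -29 / 15561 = -0.00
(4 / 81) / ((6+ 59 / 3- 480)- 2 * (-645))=4 / 67689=0.00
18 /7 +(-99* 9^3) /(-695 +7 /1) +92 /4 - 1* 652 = -2511683 /4816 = -521.53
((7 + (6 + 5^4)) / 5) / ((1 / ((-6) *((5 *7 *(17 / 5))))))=-455532 / 5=-91106.40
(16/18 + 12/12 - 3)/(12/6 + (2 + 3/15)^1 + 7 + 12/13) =-0.09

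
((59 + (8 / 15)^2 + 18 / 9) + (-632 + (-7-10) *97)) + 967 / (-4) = -2215319 / 900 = -2461.47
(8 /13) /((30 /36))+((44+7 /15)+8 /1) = 2075 /39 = 53.21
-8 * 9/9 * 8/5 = -64/5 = -12.80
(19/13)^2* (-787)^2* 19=4248251971/169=25137585.63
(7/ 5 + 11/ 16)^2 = 27889/ 6400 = 4.36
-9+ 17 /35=-298 /35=-8.51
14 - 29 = -15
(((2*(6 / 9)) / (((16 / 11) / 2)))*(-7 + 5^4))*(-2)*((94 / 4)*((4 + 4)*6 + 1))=-2609299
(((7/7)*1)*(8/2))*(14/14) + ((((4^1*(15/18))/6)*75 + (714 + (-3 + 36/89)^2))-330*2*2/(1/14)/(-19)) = 785169038/451497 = 1739.03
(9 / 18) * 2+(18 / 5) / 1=23 / 5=4.60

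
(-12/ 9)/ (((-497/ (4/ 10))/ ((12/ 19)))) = 32/ 47215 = 0.00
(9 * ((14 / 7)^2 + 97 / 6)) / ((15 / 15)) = 181.50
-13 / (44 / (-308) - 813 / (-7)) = -13 / 116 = -0.11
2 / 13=0.15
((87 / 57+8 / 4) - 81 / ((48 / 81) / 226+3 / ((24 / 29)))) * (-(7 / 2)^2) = 31631531 / 137332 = 230.33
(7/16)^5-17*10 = -178241113/1048576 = -169.98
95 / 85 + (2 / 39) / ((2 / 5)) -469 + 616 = 98287 / 663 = 148.25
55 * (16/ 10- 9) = -407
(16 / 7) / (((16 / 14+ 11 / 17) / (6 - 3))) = 272 / 71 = 3.83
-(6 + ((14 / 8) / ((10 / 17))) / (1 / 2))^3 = -13651919 / 8000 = -1706.49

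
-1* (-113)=113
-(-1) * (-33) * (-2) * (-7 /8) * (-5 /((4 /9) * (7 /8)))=1485 /2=742.50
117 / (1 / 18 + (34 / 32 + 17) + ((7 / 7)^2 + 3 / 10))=84240 / 13981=6.03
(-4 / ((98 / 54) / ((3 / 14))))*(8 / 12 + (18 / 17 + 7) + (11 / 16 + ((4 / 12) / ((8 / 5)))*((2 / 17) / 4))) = -14823 / 3332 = -4.45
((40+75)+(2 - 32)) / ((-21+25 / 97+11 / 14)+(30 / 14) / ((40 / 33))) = -461720 / 98801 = -4.67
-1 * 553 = -553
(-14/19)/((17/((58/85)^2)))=-47096/2333675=-0.02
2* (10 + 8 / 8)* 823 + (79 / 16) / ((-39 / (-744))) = 473205 / 26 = 18200.19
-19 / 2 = -9.50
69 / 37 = 1.86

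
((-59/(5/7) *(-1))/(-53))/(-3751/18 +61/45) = 2478/329183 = 0.01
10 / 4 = 5 / 2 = 2.50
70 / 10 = 7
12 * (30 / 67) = 360 / 67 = 5.37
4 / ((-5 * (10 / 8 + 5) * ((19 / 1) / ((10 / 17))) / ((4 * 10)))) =-256 / 1615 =-0.16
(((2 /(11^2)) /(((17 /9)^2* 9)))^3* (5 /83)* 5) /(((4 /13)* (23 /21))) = 9950850 /81631084745773981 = 0.00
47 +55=102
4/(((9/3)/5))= 20/3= 6.67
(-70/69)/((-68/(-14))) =-245/1173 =-0.21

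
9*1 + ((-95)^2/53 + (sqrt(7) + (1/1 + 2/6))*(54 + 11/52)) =2819*sqrt(7)/52 + 519985/2067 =395.00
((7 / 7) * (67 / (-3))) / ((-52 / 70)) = 2345 / 78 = 30.06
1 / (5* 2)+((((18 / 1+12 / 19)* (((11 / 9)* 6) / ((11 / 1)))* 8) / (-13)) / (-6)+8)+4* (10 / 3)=56087 / 2470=22.71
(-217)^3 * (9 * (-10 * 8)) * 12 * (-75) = -6621466824000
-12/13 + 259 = 3355/13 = 258.08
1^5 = 1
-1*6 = -6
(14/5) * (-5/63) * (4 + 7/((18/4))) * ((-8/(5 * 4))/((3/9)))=40/27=1.48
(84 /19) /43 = 84 /817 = 0.10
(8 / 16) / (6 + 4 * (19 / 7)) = 7 / 236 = 0.03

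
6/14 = 3/7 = 0.43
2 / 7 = 0.29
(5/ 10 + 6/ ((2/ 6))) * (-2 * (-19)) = 703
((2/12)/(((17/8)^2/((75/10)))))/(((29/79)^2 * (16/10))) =312050/243049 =1.28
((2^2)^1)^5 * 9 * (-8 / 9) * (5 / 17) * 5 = -204800 / 17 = -12047.06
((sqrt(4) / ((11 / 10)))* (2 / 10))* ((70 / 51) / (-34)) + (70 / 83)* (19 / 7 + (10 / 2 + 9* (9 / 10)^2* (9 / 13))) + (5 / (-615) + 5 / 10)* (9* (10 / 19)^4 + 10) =2933578366848163 / 183277956157010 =16.01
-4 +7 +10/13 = 49/13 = 3.77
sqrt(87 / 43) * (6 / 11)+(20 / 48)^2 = 0.95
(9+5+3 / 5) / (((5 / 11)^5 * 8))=11756723 / 125000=94.05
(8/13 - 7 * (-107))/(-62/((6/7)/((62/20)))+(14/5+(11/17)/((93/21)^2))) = -4776121950/1410636773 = -3.39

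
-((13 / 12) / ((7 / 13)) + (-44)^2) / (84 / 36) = -162793 / 196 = -830.58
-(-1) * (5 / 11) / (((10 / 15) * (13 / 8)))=60 / 143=0.42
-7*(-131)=917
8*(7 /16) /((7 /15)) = 15 /2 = 7.50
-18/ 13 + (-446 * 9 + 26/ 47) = -2453062/ 611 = -4014.83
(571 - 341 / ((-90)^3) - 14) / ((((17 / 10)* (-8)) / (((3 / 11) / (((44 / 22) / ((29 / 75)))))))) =-11775546889 / 5452920000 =-2.16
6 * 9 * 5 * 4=1080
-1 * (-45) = 45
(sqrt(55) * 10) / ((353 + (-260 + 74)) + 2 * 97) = 10 * sqrt(55) / 361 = 0.21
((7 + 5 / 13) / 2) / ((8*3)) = 2 / 13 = 0.15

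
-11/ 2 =-5.50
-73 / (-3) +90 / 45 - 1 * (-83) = 328 / 3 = 109.33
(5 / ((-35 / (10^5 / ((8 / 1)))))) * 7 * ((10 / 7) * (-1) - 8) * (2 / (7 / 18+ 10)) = 2700000 / 119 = 22689.08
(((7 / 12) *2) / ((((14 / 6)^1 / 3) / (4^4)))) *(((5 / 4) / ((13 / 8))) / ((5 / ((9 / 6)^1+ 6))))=5760 / 13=443.08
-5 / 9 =-0.56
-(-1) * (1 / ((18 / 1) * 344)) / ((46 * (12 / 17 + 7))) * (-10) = -85 / 18656496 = -0.00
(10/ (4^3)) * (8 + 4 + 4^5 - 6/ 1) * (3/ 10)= 1545/ 32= 48.28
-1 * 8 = -8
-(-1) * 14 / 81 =14 / 81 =0.17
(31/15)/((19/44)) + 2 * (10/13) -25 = -69193/3705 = -18.68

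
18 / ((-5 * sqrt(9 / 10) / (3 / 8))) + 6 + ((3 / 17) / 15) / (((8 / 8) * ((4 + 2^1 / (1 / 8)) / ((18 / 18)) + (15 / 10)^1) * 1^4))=4.58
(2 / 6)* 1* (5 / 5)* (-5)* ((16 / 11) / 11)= -80 / 363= -0.22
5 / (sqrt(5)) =sqrt(5) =2.24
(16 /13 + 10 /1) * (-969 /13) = -141474 /169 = -837.12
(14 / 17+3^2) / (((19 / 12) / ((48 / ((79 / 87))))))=8368704 / 25517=327.97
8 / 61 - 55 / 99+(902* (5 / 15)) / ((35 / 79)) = 13032059 / 19215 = 678.22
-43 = -43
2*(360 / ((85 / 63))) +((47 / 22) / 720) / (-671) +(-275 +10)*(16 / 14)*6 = -1623375964633 / 1264808160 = -1283.50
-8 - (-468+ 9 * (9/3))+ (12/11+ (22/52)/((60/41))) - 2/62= 231055631/531960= 434.35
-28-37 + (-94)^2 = 8771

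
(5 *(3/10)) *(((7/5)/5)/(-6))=-7/100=-0.07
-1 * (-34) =34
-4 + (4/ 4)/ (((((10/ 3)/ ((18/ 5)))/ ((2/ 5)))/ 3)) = -338/ 125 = -2.70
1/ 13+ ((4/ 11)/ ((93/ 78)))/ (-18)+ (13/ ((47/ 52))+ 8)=42084115/ 1875159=22.44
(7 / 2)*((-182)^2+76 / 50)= 2898483 / 25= 115939.32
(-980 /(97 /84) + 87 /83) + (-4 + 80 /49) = -335315845 /394499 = -849.98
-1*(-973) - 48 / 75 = 24309 / 25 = 972.36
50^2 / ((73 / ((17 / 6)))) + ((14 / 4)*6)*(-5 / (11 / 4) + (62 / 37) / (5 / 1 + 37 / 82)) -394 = -4365332396 / 13280817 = -328.69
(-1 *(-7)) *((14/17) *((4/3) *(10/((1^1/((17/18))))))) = 1960/27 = 72.59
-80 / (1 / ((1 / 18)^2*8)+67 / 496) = -7936 / 4031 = -1.97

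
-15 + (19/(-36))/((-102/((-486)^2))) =41043/34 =1207.15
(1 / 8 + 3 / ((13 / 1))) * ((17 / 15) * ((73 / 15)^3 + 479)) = 630774409 / 2632500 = 239.61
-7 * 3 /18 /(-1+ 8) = -1 /6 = -0.17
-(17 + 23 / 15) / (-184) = 139 / 1380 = 0.10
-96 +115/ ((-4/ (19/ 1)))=-2569/ 4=-642.25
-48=-48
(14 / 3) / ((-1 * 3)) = -14 / 9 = -1.56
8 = 8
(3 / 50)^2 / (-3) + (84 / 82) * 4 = 419877 / 102500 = 4.10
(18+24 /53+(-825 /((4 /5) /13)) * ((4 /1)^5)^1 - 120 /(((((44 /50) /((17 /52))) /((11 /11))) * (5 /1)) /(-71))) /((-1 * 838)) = 104039574321 /6351202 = 16381.08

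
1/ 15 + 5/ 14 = 89/ 210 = 0.42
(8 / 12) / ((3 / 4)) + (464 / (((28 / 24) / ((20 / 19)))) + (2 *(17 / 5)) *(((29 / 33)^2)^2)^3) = 466926299436960575256082 / 1109146527443734999065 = 420.98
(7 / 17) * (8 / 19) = 56 / 323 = 0.17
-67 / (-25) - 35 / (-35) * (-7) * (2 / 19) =923 / 475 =1.94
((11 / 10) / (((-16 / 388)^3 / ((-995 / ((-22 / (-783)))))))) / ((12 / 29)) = 1374696365463 / 1024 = 1342476919.40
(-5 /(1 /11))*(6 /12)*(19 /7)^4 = -7167655 /4802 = -1492.64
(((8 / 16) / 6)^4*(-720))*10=-25 / 72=-0.35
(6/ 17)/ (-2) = -3/ 17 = -0.18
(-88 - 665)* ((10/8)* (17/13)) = -64005/52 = -1230.87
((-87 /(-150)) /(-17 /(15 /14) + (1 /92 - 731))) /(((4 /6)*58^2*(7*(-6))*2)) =69 /16737934640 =0.00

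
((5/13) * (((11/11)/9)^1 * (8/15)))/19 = 8/6669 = 0.00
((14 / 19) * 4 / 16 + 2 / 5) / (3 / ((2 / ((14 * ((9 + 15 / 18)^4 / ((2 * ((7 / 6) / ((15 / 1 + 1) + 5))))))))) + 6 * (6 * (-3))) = 0.00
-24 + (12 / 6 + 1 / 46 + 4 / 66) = -33271 / 1518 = -21.92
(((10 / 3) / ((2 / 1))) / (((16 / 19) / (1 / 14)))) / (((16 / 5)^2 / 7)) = 0.10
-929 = -929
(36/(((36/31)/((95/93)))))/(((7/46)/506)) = 2211220/21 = 105296.19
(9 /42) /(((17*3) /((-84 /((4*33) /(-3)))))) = 3 /374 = 0.01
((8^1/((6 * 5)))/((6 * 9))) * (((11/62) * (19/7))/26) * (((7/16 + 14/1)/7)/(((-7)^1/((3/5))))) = -2299/142178400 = -0.00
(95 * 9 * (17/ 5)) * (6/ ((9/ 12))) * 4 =93024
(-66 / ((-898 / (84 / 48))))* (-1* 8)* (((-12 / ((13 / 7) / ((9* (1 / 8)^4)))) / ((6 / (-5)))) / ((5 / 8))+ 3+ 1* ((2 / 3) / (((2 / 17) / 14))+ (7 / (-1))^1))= -57928409 / 747136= -77.53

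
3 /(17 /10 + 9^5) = 30 /590507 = 0.00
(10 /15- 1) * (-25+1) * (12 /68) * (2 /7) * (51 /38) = 72 /133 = 0.54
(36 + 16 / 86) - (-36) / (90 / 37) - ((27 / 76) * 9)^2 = 50620977 / 1241840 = 40.76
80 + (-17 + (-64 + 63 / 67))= -4 / 67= -0.06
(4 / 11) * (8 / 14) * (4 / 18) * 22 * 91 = 832 / 9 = 92.44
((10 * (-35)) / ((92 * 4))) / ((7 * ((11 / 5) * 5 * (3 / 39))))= -325 / 2024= -0.16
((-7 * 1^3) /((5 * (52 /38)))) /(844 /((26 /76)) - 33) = -133 /316430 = -0.00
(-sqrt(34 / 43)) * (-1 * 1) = sqrt(1462) / 43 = 0.89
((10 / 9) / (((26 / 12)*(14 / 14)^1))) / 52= 5 / 507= 0.01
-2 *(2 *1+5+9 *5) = -104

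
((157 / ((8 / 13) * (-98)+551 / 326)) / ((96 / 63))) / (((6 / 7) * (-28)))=2328781 / 31797888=0.07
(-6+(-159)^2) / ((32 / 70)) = 884625 / 16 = 55289.06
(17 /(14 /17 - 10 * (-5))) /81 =289 /69984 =0.00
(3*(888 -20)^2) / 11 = 2260272 / 11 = 205479.27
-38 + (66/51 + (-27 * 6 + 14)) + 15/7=-21725/119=-182.56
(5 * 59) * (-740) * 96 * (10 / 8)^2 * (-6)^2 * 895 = -1055043900000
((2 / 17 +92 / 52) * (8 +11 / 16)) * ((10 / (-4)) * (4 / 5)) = -57963 / 1768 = -32.78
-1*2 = -2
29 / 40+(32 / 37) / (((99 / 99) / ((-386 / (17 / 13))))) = -6404799 / 25160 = -254.56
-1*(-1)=1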